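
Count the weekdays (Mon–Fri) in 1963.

261 weekdays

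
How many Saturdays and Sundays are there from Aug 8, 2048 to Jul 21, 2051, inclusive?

Aug 8, 2048 is a Saturday.
The range spans 1078 days (inclusive of both endpoints).
1078 = 7 × 154, so the span is exactly 154 full weeks.
Each full week contributes 2 weekend days (Sat, Sun): 154 × 2 = 308.
Total: 308.

308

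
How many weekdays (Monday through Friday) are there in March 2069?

21 weekdays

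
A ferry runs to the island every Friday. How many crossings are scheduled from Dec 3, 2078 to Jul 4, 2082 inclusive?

187 Fridays

Dec 3, 2078 is a Saturday.
That's 1310 days from start to end, counting both.
1310 = 7 × 187 + 1, so there are 187 full weeks plus 1 extra day.
Each full week contributes one Friday: 187 so far.
The 1 extra day is Saturday — none qualify.
Total: 187 + 0 = 187.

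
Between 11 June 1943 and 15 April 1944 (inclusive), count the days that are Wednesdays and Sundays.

11 June 1943 is a Friday.
That's 310 days from start to end, counting both.
310 = 7 × 44 + 2, so there are 44 full weeks plus 2 extra days.
Each full week contributes 2 days from the set (Wed, Sun): 44 × 2 = 88.
The 2 extra days are Friday, Saturday — none qualify.
Total: 88 + 0 = 88.

88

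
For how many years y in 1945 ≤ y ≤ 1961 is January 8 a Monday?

2

Day of week of January 8 in each year:
1945: Mon ✓, 1946: Tue, 1947: Wed, 1948: Thu, 1949: Sat, 1950: Sun, 1951: Mon ✓, 1952: Tue, 1953: Thu, 1954: Fri, 1955: Sat, 1956: Sun, 1957: Tue, 1958: Wed, 1959: Thu, 1960: Fri, 1961: Sun
Mondays: 1945, 1951.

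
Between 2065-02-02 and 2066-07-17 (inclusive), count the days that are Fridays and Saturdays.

2065-02-02 is a Monday.
That's 531 days from start to end, counting both.
531 = 7 × 75 + 6, so there are 75 full weeks plus 6 extra days.
Each full week contributes 2 days from the set (Fri, Sat): 75 × 2 = 150.
The 6 extra days are Mon, Tue, Wed, Thu, Fri, Sat — 2 of them qualify.
Total: 150 + 2 = 152.

152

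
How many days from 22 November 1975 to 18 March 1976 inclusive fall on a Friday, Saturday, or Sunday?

22 November 1975 is a Saturday.
From 22 November 1975 to 18 March 1976 is 118 days inclusive.
118 = 7 × 16 + 6, so there are 16 full weeks plus 6 extra days.
Each full week contributes 3 days from the set (Fri, Sat, Sun): 16 × 3 = 48.
The 6 extra days are Saturday, Sunday, Monday, Tuesday, Wednesday, Thursday — 2 of them qualify.
Total: 48 + 2 = 50.

50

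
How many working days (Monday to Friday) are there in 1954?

January 1, 1954 is a Friday.
The range spans 365 days (inclusive of both endpoints).
365 = 7 × 52 + 1, so there are 52 full weeks plus 1 extra day.
Each full week contributes 5 weekdays (Mon–Fri): 52 × 5 = 260.
The 1 extra day is Fri — 1 of them qualifies.
Total: 260 + 1 = 261.

261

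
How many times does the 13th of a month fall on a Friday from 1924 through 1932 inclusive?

Friday-the-13ths by year:
1924: Jun
1925: Feb, Mar, Nov
1926: Aug
1927: May
1928: Jan, Apr, Jul
1929: Sep, Dec
1930: Jun
1931: Feb, Mar, Nov
1932: May

16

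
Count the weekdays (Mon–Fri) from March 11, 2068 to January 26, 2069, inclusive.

230

March 11, 2068 is a Sunday.
That's 322 days from start to end, counting both.
322 = 7 × 46, so the span is exactly 46 full weeks.
Each full week contributes 5 weekdays (Mon–Fri): 46 × 5 = 230.
Total: 230.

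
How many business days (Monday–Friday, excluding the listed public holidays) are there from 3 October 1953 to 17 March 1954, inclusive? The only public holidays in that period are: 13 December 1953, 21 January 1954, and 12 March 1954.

116 business days

3 October 1953 is a Saturday.
The range spans 166 days (inclusive of both endpoints).
166 = 7 × 23 + 5, so there are 23 full weeks plus 5 extra days.
Each full week contributes 5 weekdays (Mon–Fri): 23 × 5 = 115.
The 5 extra days are Saturday, Sunday, Monday, Tuesday, Wednesday — 3 of them qualify.
Total: 115 + 3 = 118.
Holidays: 13 December 1953 (Sun); 21 January 1954 (Thu); 12 March 1954 (Fri).
2 of the 3 holidays fall on weekdays; the rest are weekends and were already excluded.
Business days: 118 − 2 = 116.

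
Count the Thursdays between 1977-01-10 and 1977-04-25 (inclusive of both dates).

1977-01-10 is a Monday.
The range spans 106 days (inclusive of both endpoints).
106 = 7 × 15 + 1, so there are 15 full weeks plus 1 extra day.
Each full week contributes one Thursday: 15 so far.
The 1 extra day is Mon — none qualify.
Total: 15 + 0 = 15.

15 Thursdays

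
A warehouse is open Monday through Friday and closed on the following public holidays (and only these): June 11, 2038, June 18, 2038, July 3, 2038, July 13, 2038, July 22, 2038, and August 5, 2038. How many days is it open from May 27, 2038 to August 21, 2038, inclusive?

57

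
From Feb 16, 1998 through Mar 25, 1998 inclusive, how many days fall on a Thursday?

5

Feb 16, 1998 is a Monday.
The range spans 38 days (inclusive of both endpoints).
38 = 7 × 5 + 3, so there are 5 full weeks plus 3 extra days.
Each full week contributes one Thursday: 5 so far.
The 3 extra days are Mon, Tue, Wed — none qualify.
Total: 5 + 0 = 5.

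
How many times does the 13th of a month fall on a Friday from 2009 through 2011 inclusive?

Friday-the-13ths by year:
2009: Feb, Mar, Nov
2010: Aug
2011: May

5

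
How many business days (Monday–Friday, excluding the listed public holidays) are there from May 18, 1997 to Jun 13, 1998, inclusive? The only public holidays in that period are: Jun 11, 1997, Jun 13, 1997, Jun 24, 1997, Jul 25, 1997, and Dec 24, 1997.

275

May 18, 1997 is a Sunday.
That's 392 days from start to end, counting both.
392 = 7 × 56, so the span is exactly 56 full weeks.
Each full week contributes 5 weekdays (Mon–Fri): 56 × 5 = 280.
Total: 280.
Holidays: Jun 11, 1997 (Wed); Jun 13, 1997 (Fri); Jun 24, 1997 (Tue); Jul 25, 1997 (Fri); Dec 24, 1997 (Wed).
All 5 holidays fall on weekdays, so subtract 5.
Business days: 280 − 5 = 275.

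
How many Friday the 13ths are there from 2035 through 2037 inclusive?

6

Friday-the-13ths by year:
2035: Apr, Jul
2036: Jun
2037: Feb, Mar, Nov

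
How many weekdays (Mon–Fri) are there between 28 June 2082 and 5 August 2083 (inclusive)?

289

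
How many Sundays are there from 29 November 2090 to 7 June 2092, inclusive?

29 November 2090 is a Wednesday.
From 29 November 2090 to 7 June 2092 is 557 days inclusive.
557 = 7 × 79 + 4, so there are 79 full weeks plus 4 extra days.
Each full week contributes one Sunday: 79 so far.
The 4 extra days are Wednesday, Thursday, Friday, Saturday — none qualify.
Total: 79 + 0 = 79.

79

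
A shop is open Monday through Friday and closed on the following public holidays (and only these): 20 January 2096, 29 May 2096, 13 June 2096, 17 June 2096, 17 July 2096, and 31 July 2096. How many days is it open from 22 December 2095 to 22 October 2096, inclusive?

22 December 2095 is a Thursday.
That's 306 days from start to end, counting both.
306 = 7 × 43 + 5, so there are 43 full weeks plus 5 extra days.
Each full week contributes 5 weekdays (Mon–Fri): 43 × 5 = 215.
The 5 extra days are Thu, Fri, Sat, Sun, Mon — 3 of them qualify.
Total: 215 + 3 = 218.
Holidays: 20 January 2096 (Fri); 29 May 2096 (Tue); 13 June 2096 (Wed); 17 June 2096 (Sun); 17 July 2096 (Tue); 31 July 2096 (Tue).
5 of the 6 holidays fall on weekdays; the rest are weekends and were already excluded.
Business days: 218 − 5 = 213.

213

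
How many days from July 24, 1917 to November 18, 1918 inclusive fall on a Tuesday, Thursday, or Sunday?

207

July 24, 1917 is a Tuesday.
The range spans 483 days (inclusive of both endpoints).
483 = 7 × 69, so the span is exactly 69 full weeks.
Each full week contributes 3 days from the set (Tue, Thu, Sun): 69 × 3 = 207.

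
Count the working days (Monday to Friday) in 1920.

1920-01-01 is a Thursday.
That's 366 days from start to end, counting both.
366 = 7 × 52 + 2, so there are 52 full weeks plus 2 extra days.
Each full week contributes 5 weekdays (Mon–Fri): 52 × 5 = 260.
The 2 extra days are Thu, Fri — 2 of them qualify.
Total: 260 + 2 = 262.

262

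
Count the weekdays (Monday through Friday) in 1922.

260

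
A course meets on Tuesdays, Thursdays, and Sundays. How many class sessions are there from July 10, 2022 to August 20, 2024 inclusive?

332

July 10, 2022 is a Sunday.
The range spans 773 days (inclusive of both endpoints).
773 = 7 × 110 + 3, so there are 110 full weeks plus 3 extra days.
Each full week contributes 3 days from the set (Tue, Thu, Sun): 110 × 3 = 330.
The 3 extra days are Sunday, Monday, Tuesday — 2 of them qualify.
Total: 330 + 2 = 332.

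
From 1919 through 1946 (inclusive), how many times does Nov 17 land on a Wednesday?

Day of week of November 17 in each year:
1919: Mon, 1920: Wed ✓, 1921: Thu, 1922: Fri, 1923: Sat, 1924: Mon, 1925: Tue, 1926: Wed ✓, 1927: Thu, 1928: Sat, 1929: Sun, 1930: Mon, 1931: Tue, 1932: Thu, 1933: Fri, 1934: Sat, 1935: Sun, 1936: Tue, 1937: Wed ✓, 1938: Thu, 1939: Fri, 1940: Sun, 1941: Mon, 1942: Tue, 1943: Wed ✓, 1944: Fri, 1945: Sat, 1946: Sun
Wednesdays: 1920, 1926, 1937, 1943.

4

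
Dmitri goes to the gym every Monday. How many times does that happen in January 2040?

January 1, 2040 is a Sunday.
From January 1, 2040 to January 31, 2040 is 31 days inclusive.
31 = 7 × 4 + 3, so there are 4 full weeks plus 3 extra days.
Each full week contributes one Monday: 4 so far.
The 3 extra days are Sunday, Monday, Tuesday — 1 of them qualifies.
Total: 4 + 1 = 5.

5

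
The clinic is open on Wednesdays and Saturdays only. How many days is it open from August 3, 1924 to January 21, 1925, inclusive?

49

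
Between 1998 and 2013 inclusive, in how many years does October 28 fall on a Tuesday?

2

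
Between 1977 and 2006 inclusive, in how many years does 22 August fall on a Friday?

Day of week of August 22 in each year:
1977: Mon, 1978: Tue, 1979: Wed, 1980: Fri ✓, 1981: Sat, 1982: Sun, 1983: Mon, 1984: Wed, 1985: Thu, 1986: Fri ✓, 1987: Sat, 1988: Mon, 1989: Tue, 1990: Wed, 1991: Thu, 1992: Sat, 1993: Sun, 1994: Mon, 1995: Tue, 1996: Thu, 1997: Fri ✓, 1998: Sat, 1999: Sun, 2000: Tue, 2001: Wed, 2002: Thu, 2003: Fri ✓, 2004: Sun, 2005: Mon, 2006: Tue
Fridays: 1980, 1986, 1997, 2003.

4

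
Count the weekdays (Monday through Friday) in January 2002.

23

January 1, 2002 is a Tuesday.
The range spans 31 days (inclusive of both endpoints).
31 = 7 × 4 + 3, so there are 4 full weeks plus 3 extra days.
Each full week contributes 5 weekdays (Mon–Fri): 4 × 5 = 20.
The 3 extra days are Tuesday, Wednesday, Thursday — 3 of them qualify.
Total: 20 + 3 = 23.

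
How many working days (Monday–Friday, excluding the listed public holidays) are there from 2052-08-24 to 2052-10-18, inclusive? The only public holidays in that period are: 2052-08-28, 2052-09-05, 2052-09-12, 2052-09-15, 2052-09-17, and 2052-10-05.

36

2052-08-24 is a Saturday.
From 2052-08-24 to 2052-10-18 is 56 days inclusive.
56 = 7 × 8, so the span is exactly 8 full weeks.
Each full week contributes 5 weekdays (Mon–Fri): 8 × 5 = 40.
Holidays: 2052-08-28 (Wed); 2052-09-05 (Thu); 2052-09-12 (Thu); 2052-09-15 (Sun); 2052-09-17 (Tue); 2052-10-05 (Sat).
4 of the 6 holidays fall on weekdays; the rest are weekends and were already excluded.
Business days: 40 − 4 = 36.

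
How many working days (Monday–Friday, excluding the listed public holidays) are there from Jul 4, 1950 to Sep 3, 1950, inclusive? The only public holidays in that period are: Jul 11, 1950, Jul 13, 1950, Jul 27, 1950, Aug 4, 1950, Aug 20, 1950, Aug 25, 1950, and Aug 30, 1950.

Jul 4, 1950 is a Tuesday.
The range spans 62 days (inclusive of both endpoints).
62 = 7 × 8 + 6, so there are 8 full weeks plus 6 extra days.
Each full week contributes 5 weekdays (Mon–Fri): 8 × 5 = 40.
The 6 extra days are Tue, Wed, Thu, Fri, Sat, Sun — 4 of them qualify.
Total: 40 + 4 = 44.
Holidays: Jul 11, 1950 (Tue); Jul 13, 1950 (Thu); Jul 27, 1950 (Thu); Aug 4, 1950 (Fri); Aug 20, 1950 (Sun); Aug 25, 1950 (Fri); Aug 30, 1950 (Wed).
6 of the 7 holidays fall on weekdays; the rest are weekends and were already excluded.
Business days: 44 − 6 = 38.

38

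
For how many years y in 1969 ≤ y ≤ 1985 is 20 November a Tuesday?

Day of week of November 20 in each year:
1969: Thu, 1970: Fri, 1971: Sat, 1972: Mon, 1973: Tue ✓, 1974: Wed, 1975: Thu, 1976: Sat, 1977: Sun, 1978: Mon, 1979: Tue ✓, 1980: Thu, 1981: Fri, 1982: Sat, 1983: Sun, 1984: Tue ✓, 1985: Wed
Tuesdays: 1973, 1979, 1984.

3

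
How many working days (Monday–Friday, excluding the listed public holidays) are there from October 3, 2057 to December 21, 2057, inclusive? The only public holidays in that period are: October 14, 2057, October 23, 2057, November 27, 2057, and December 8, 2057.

October 3, 2057 is a Wednesday.
From October 3, 2057 to December 21, 2057 is 80 days inclusive.
80 = 7 × 11 + 3, so there are 11 full weeks plus 3 extra days.
Each full week contributes 5 weekdays (Mon–Fri): 11 × 5 = 55.
The 3 extra days are Wed, Thu, Fri — 3 of them qualify.
Total: 55 + 3 = 58.
Holidays: October 14, 2057 (Sun); October 23, 2057 (Tue); November 27, 2057 (Tue); December 8, 2057 (Sat).
2 of the 4 holidays fall on weekdays; the rest are weekends and were already excluded.
Business days: 58 − 2 = 56.

56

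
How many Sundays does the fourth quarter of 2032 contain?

13

1 October 2032 is a Friday.
That's 92 days from start to end, counting both.
92 = 7 × 13 + 1, so there are 13 full weeks plus 1 extra day.
Each full week contributes one Sunday: 13 so far.
The 1 extra day is Friday — none qualify.
Total: 13 + 0 = 13.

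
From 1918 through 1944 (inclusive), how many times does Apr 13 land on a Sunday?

Day of week of April 13 in each year:
1918: Sat, 1919: Sun ✓, 1920: Tue, 1921: Wed, 1922: Thu, 1923: Fri, 1924: Sun ✓, 1925: Mon, 1926: Tue, 1927: Wed, 1928: Fri, 1929: Sat, 1930: Sun ✓, 1931: Mon, 1932: Wed, 1933: Thu, 1934: Fri, 1935: Sat, 1936: Mon, 1937: Tue, 1938: Wed, 1939: Thu, 1940: Sat, 1941: Sun ✓, 1942: Mon, 1943: Tue, 1944: Thu
Sundays: 1919, 1924, 1930, 1941.

4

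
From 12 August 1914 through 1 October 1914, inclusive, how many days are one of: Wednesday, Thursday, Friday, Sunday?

30

12 August 1914 is a Wednesday.
From 12 August 1914 to 1 October 1914 is 51 days inclusive.
51 = 7 × 7 + 2, so there are 7 full weeks plus 2 extra days.
Each full week contributes 4 days from the set (Wed, Thu, Fri, Sun): 7 × 4 = 28.
The 2 extra days are Wednesday, Thursday — 2 of them qualify.
Total: 28 + 2 = 30.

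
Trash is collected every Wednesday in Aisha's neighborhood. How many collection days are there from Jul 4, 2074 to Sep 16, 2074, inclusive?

Jul 4, 2074 is a Wednesday.
From Jul 4, 2074 to Sep 16, 2074 is 75 days inclusive.
75 = 7 × 10 + 5, so there are 10 full weeks plus 5 extra days.
Each full week contributes one Wednesday: 10 so far.
The 5 extra days are Wednesday, Thursday, Friday, Saturday, Sunday — 1 of them qualifies.
Total: 10 + 1 = 11.

11 Wednesdays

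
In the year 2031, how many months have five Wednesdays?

A month has five Wednesdays exactly when Wednesday falls within its first (length − 28) days.
Jan: 31 days, starts Wed → 5 of Wed, Thu, Fri ✓
Feb: 28 days, starts Sat → 5 of (none)
Mar: 31 days, starts Sat → 5 of Sat, Sun, Mon
Apr: 30 days, starts Tue → 5 of Tue, Wed ✓
May: 31 days, starts Thu → 5 of Thu, Fri, Sat
Jun: 30 days, starts Sun → 5 of Sun, Mon
Jul: 31 days, starts Tue → 5 of Tue, Wed, Thu ✓
Aug: 31 days, starts Fri → 5 of Fri, Sat, Sun
Sep: 30 days, starts Mon → 5 of Mon, Tue
Oct: 31 days, starts Wed → 5 of Wed, Thu, Fri ✓
Nov: 30 days, starts Sat → 5 of Sat, Sun
Dec: 31 days, starts Mon → 5 of Mon, Tue, Wed ✓
Months with five Wednesdays: Jan, Apr, Jul, Oct, Dec.

5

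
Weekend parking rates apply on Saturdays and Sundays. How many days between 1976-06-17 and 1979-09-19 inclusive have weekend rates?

1976-06-17 is a Thursday.
That's 1190 days from start to end, counting both.
1190 = 7 × 170, so the span is exactly 170 full weeks.
Each full week contributes 2 weekend days (Sat, Sun): 170 × 2 = 340.
Total: 340.

340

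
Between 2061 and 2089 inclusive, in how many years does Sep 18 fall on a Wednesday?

4

Day of week of September 18 in each year:
2061: Sun, 2062: Mon, 2063: Tue, 2064: Thu, 2065: Fri, 2066: Sat, 2067: Sun, 2068: Tue, 2069: Wed ✓, 2070: Thu, 2071: Fri, 2072: Sun, 2073: Mon, 2074: Tue, 2075: Wed ✓, 2076: Fri, 2077: Sat, 2078: Sun, 2079: Mon, 2080: Wed ✓, 2081: Thu, 2082: Fri, 2083: Sat, 2084: Mon, 2085: Tue, 2086: Wed ✓, 2087: Thu, 2088: Sat, 2089: Sun
Wednesdays: 2069, 2075, 2080, 2086.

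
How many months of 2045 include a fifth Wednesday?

4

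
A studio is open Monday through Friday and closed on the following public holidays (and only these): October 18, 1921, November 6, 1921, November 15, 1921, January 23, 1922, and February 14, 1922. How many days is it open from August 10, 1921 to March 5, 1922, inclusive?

August 10, 1921 is a Wednesday.
From August 10, 1921 to March 5, 1922 is 208 days inclusive.
208 = 7 × 29 + 5, so there are 29 full weeks plus 5 extra days.
Each full week contributes 5 weekdays (Mon–Fri): 29 × 5 = 145.
The 5 extra days are Wednesday, Thursday, Friday, Saturday, Sunday — 3 of them qualify.
Total: 145 + 3 = 148.
Holidays: October 18, 1921 (Tue); November 6, 1921 (Sun); November 15, 1921 (Tue); January 23, 1922 (Mon); February 14, 1922 (Tue).
4 of the 5 holidays fall on weekdays; the rest are weekends and were already excluded.
Business days: 148 − 4 = 144.

144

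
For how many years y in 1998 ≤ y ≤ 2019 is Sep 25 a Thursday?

Day of week of September 25 in each year:
1998: Fri, 1999: Sat, 2000: Mon, 2001: Tue, 2002: Wed, 2003: Thu ✓, 2004: Sat, 2005: Sun, 2006: Mon, 2007: Tue, 2008: Thu ✓, 2009: Fri, 2010: Sat, 2011: Sun, 2012: Tue, 2013: Wed, 2014: Thu ✓, 2015: Fri, 2016: Sun, 2017: Mon, 2018: Tue, 2019: Wed
Thursdays: 2003, 2008, 2014.

3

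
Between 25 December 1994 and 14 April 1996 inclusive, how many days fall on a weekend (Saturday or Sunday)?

25 December 1994 is a Sunday.
The range spans 477 days (inclusive of both endpoints).
477 = 7 × 68 + 1, so there are 68 full weeks plus 1 extra day.
Each full week contributes 2 weekend days (Sat, Sun): 68 × 2 = 136.
The 1 extra day is Sun — 1 of them qualifies.
Total: 136 + 1 = 137.

137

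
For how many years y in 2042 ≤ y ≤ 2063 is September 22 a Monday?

Day of week of September 22 in each year:
2042: Mon ✓, 2043: Tue, 2044: Thu, 2045: Fri, 2046: Sat, 2047: Sun, 2048: Tue, 2049: Wed, 2050: Thu, 2051: Fri, 2052: Sun, 2053: Mon ✓, 2054: Tue, 2055: Wed, 2056: Fri, 2057: Sat, 2058: Sun, 2059: Mon ✓, 2060: Wed, 2061: Thu, 2062: Fri, 2063: Sat
Mondays: 2042, 2053, 2059.

3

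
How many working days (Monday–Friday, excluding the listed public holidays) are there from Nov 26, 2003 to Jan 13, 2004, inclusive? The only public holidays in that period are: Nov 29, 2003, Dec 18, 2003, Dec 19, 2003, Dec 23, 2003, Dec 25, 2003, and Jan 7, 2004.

Nov 26, 2003 is a Wednesday.
That's 49 days from start to end, counting both.
49 = 7 × 7, so the span is exactly 7 full weeks.
Each full week contributes 5 weekdays (Mon–Fri): 7 × 5 = 35.
Total: 35.
Holidays: Nov 29, 2003 (Sat); Dec 18, 2003 (Thu); Dec 19, 2003 (Fri); Dec 23, 2003 (Tue); Dec 25, 2003 (Thu); Jan 7, 2004 (Wed).
5 of the 6 holidays fall on weekdays; the rest are weekends and were already excluded.
Business days: 35 − 5 = 30.

30 working days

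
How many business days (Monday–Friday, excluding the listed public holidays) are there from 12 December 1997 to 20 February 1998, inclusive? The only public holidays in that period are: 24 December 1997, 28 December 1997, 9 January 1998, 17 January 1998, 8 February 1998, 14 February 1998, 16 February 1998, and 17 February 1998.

12 December 1997 is a Friday.
From 12 December 1997 to 20 February 1998 is 71 days inclusive.
71 = 7 × 10 + 1, so there are 10 full weeks plus 1 extra day.
Each full week contributes 5 weekdays (Mon–Fri): 10 × 5 = 50.
The 1 extra day is Fri — 1 of them qualifies.
Total: 50 + 1 = 51.
Holidays: 24 December 1997 (Wed); 28 December 1997 (Sun); 9 January 1998 (Fri); 17 January 1998 (Sat); 8 February 1998 (Sun); 14 February 1998 (Sat); 16 February 1998 (Mon); 17 February 1998 (Tue).
4 of the 8 holidays fall on weekdays; the rest are weekends and were already excluded.
Business days: 51 − 4 = 47.

47 business days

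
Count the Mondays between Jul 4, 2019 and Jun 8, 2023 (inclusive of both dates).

205 Mondays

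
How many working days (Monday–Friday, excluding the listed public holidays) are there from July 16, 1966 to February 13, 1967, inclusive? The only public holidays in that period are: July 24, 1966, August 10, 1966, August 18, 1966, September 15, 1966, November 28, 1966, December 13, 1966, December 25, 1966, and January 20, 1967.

145 working days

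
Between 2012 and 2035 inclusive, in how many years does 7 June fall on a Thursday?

4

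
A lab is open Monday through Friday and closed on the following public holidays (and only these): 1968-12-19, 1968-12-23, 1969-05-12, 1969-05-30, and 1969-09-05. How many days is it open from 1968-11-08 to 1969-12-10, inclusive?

279 working days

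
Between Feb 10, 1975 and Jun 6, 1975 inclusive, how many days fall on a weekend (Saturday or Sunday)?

32

Feb 10, 1975 is a Monday.
That's 117 days from start to end, counting both.
117 = 7 × 16 + 5, so there are 16 full weeks plus 5 extra days.
Each full week contributes 2 weekend days (Sat, Sun): 16 × 2 = 32.
The 5 extra days are Mon, Tue, Wed, Thu, Fri — none qualify.
Total: 32 + 0 = 32.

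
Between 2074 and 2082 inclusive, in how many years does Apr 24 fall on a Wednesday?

2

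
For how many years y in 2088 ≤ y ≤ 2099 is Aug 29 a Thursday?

1

Day of week of August 29 in each year:
2088: Sun, 2089: Mon, 2090: Tue, 2091: Wed, 2092: Fri, 2093: Sat, 2094: Sun, 2095: Mon, 2096: Wed, 2097: Thu ✓, 2098: Fri, 2099: Sat
Thursdays: 2097.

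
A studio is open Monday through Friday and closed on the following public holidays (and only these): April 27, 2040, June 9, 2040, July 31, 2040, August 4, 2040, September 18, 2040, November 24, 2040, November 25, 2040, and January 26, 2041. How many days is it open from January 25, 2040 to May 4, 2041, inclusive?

January 25, 2040 is a Wednesday.
That's 466 days from start to end, counting both.
466 = 7 × 66 + 4, so there are 66 full weeks plus 4 extra days.
Each full week contributes 5 weekdays (Mon–Fri): 66 × 5 = 330.
The 4 extra days are Wed, Thu, Fri, Sat — 3 of them qualify.
Total: 330 + 3 = 333.
Holidays: April 27, 2040 (Fri); June 9, 2040 (Sat); July 31, 2040 (Tue); August 4, 2040 (Sat); September 18, 2040 (Tue); November 24, 2040 (Sat); November 25, 2040 (Sun); January 26, 2041 (Sat).
3 of the 8 holidays fall on weekdays; the rest are weekends and were already excluded.
Business days: 333 − 3 = 330.

330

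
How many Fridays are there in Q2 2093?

13

April 1, 2093 is a Wednesday.
The range spans 91 days (inclusive of both endpoints).
91 = 7 × 13, so the span is exactly 13 full weeks.
Each full week contributes one Friday: 13 so far.
Total: 13.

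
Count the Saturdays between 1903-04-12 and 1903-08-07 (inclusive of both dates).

16 Saturdays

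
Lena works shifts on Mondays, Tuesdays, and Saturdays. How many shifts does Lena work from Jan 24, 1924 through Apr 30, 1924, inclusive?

Jan 24, 1924 is a Thursday.
From Jan 24, 1924 to Apr 30, 1924 is 98 days inclusive.
98 = 7 × 14, so the span is exactly 14 full weeks.
Each full week contributes 3 days from the set (Mon, Tue, Sat): 14 × 3 = 42.
Total: 42.

42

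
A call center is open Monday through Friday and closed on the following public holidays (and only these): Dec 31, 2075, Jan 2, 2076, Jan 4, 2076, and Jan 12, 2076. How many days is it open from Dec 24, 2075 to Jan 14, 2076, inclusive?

Dec 24, 2075 is a Tuesday.
The range spans 22 days (inclusive of both endpoints).
22 = 7 × 3 + 1, so there are 3 full weeks plus 1 extra day.
Each full week contributes 5 weekdays (Mon–Fri): 3 × 5 = 15.
The 1 extra day is Tue — 1 of them qualifies.
Total: 15 + 1 = 16.
Holidays: Dec 31, 2075 (Tue); Jan 2, 2076 (Thu); Jan 4, 2076 (Sat); Jan 12, 2076 (Sun).
2 of the 4 holidays fall on weekdays; the rest are weekends and were already excluded.
Business days: 16 − 2 = 14.

14 working days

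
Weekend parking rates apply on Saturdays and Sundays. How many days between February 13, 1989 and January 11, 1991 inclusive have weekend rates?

February 13, 1989 is a Monday.
The range spans 698 days (inclusive of both endpoints).
698 = 7 × 99 + 5, so there are 99 full weeks plus 5 extra days.
Each full week contributes 2 weekend days (Sat, Sun): 99 × 2 = 198.
The 5 extra days are Monday, Tuesday, Wednesday, Thursday, Friday — none qualify.
Total: 198 + 0 = 198.

198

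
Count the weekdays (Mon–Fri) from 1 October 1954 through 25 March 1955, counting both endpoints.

126

1 October 1954 is a Friday.
From 1 October 1954 to 25 March 1955 is 176 days inclusive.
176 = 7 × 25 + 1, so there are 25 full weeks plus 1 extra day.
Each full week contributes 5 weekdays (Mon–Fri): 25 × 5 = 125.
The 1 extra day is Fri — 1 of them qualifies.
Total: 125 + 1 = 126.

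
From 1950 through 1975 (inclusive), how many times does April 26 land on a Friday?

4

Day of week of April 26 in each year:
1950: Wed, 1951: Thu, 1952: Sat, 1953: Sun, 1954: Mon, 1955: Tue, 1956: Thu, 1957: Fri ✓, 1958: Sat, 1959: Sun, 1960: Tue, 1961: Wed, 1962: Thu, 1963: Fri ✓, 1964: Sun, 1965: Mon, 1966: Tue, 1967: Wed, 1968: Fri ✓, 1969: Sat, 1970: Sun, 1971: Mon, 1972: Wed, 1973: Thu, 1974: Fri ✓, 1975: Sat
Fridays: 1957, 1963, 1968, 1974.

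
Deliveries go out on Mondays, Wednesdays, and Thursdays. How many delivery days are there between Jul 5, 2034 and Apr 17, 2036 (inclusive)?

Jul 5, 2034 is a Wednesday.
The range spans 653 days (inclusive of both endpoints).
653 = 7 × 93 + 2, so there are 93 full weeks plus 2 extra days.
Each full week contributes 3 days from the set (Mon, Wed, Thu): 93 × 3 = 279.
The 2 extra days are Wednesday, Thursday — 2 of them qualify.
Total: 279 + 2 = 281.

281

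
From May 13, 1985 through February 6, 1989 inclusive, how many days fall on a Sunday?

195

May 13, 1985 is a Monday.
That's 1366 days from start to end, counting both.
1366 = 7 × 195 + 1, so there are 195 full weeks plus 1 extra day.
Each full week contributes one Sunday: 195 so far.
The 1 extra day is Monday — none qualify.
Total: 195 + 0 = 195.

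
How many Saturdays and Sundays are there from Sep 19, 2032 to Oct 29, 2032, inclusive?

Sep 19, 2032 is a Sunday.
That's 41 days from start to end, counting both.
41 = 7 × 5 + 6, so there are 5 full weeks plus 6 extra days.
Each full week contributes 2 weekend days (Sat, Sun): 5 × 2 = 10.
The 6 extra days are Sunday, Monday, Tuesday, Wednesday, Thursday, Friday — 1 of them qualifies.
Total: 10 + 1 = 11.

11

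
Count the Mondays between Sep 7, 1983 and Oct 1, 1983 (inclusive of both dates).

Sep 7, 1983 is a Wednesday.
From Sep 7, 1983 to Oct 1, 1983 is 25 days inclusive.
25 = 7 × 3 + 4, so there are 3 full weeks plus 4 extra days.
Each full week contributes one Monday: 3 so far.
The 4 extra days are Wed, Thu, Fri, Sat — none qualify.
Total: 3 + 0 = 3.

3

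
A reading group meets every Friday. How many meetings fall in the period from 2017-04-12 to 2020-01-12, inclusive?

2017-04-12 is a Wednesday.
The range spans 1006 days (inclusive of both endpoints).
1006 = 7 × 143 + 5, so there are 143 full weeks plus 5 extra days.
Each full week contributes one Friday: 143 so far.
The 5 extra days are Wed, Thu, Fri, Sat, Sun — 1 of them qualifies.
Total: 143 + 1 = 144.

144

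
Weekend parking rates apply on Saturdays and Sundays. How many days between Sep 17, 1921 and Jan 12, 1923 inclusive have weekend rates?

Sep 17, 1921 is a Saturday.
The range spans 483 days (inclusive of both endpoints).
483 = 7 × 69, so the span is exactly 69 full weeks.
Each full week contributes 2 weekend days (Sat, Sun): 69 × 2 = 138.

138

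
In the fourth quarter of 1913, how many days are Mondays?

1 October 1913 is a Wednesday.
That's 92 days from start to end, counting both.
92 = 7 × 13 + 1, so there are 13 full weeks plus 1 extra day.
Each full week contributes one Monday: 13 so far.
The 1 extra day is Wed — none qualify.
Total: 13 + 0 = 13.

13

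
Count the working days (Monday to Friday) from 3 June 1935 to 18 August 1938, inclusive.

839 weekdays

3 June 1935 is a Monday.
That's 1173 days from start to end, counting both.
1173 = 7 × 167 + 4, so there are 167 full weeks plus 4 extra days.
Each full week contributes 5 weekdays (Mon–Fri): 167 × 5 = 835.
The 4 extra days are Monday, Tuesday, Wednesday, Thursday — 4 of them qualify.
Total: 835 + 4 = 839.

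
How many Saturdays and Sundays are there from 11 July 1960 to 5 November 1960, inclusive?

33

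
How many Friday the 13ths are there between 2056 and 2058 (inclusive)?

5

Friday-the-13ths by year:
2056: Oct
2057: Apr, Jul
2058: Sep, Dec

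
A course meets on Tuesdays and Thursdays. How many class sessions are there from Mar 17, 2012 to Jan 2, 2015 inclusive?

292

Mar 17, 2012 is a Saturday.
That's 1022 days from start to end, counting both.
1022 = 7 × 146, so the span is exactly 146 full weeks.
Each full week contributes 2 days from the set (Tue, Thu): 146 × 2 = 292.
Total: 292.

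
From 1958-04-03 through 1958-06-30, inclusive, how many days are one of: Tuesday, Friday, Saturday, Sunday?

51

1958-04-03 is a Thursday.
That's 89 days from start to end, counting both.
89 = 7 × 12 + 5, so there are 12 full weeks plus 5 extra days.
Each full week contributes 4 days from the set (Tue, Fri, Sat, Sun): 12 × 4 = 48.
The 5 extra days are Thursday, Friday, Saturday, Sunday, Monday — 3 of them qualify.
Total: 48 + 3 = 51.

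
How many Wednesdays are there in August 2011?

5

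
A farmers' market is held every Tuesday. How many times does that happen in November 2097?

2097-11-01 is a Friday.
From 2097-11-01 to 2097-11-30 is 30 days inclusive.
30 = 7 × 4 + 2, so there are 4 full weeks plus 2 extra days.
Each full week contributes one Tuesday: 4 so far.
The 2 extra days are Fri, Sat — none qualify.
Total: 4 + 0 = 4.

4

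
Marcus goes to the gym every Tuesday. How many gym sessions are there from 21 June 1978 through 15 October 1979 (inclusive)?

21 June 1978 is a Wednesday.
From 21 June 1978 to 15 October 1979 is 482 days inclusive.
482 = 7 × 68 + 6, so there are 68 full weeks plus 6 extra days.
Each full week contributes one Tuesday: 68 so far.
The 6 extra days are Wednesday, Thursday, Friday, Saturday, Sunday, Monday — none qualify.
Total: 68 + 0 = 68.

68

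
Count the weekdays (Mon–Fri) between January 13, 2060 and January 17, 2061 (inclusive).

January 13, 2060 is a Tuesday.
From January 13, 2060 to January 17, 2061 is 371 days inclusive.
371 = 7 × 53, so the span is exactly 53 full weeks.
Each full week contributes 5 weekdays (Mon–Fri): 53 × 5 = 265.

265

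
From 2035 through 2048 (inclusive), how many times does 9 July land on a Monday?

3

Day of week of July 9 in each year:
2035: Mon ✓, 2036: Wed, 2037: Thu, 2038: Fri, 2039: Sat, 2040: Mon ✓, 2041: Tue, 2042: Wed, 2043: Thu, 2044: Sat, 2045: Sun, 2046: Mon ✓, 2047: Tue, 2048: Thu
Mondays: 2035, 2040, 2046.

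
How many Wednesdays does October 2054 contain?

October 1, 2054 is a Thursday.
That's 31 days from start to end, counting both.
31 = 7 × 4 + 3, so there are 4 full weeks plus 3 extra days.
Each full week contributes one Wednesday: 4 so far.
The 3 extra days are Thursday, Friday, Saturday — none qualify.
Total: 4 + 0 = 4.

4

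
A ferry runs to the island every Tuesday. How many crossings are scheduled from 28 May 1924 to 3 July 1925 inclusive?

28 May 1924 is a Wednesday.
The range spans 402 days (inclusive of both endpoints).
402 = 7 × 57 + 3, so there are 57 full weeks plus 3 extra days.
Each full week contributes one Tuesday: 57 so far.
The 3 extra days are Wednesday, Thursday, Friday — none qualify.
Total: 57 + 0 = 57.

57 Tuesdays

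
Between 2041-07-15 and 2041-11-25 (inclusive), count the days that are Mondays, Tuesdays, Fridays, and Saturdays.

77

2041-07-15 is a Monday.
The range spans 134 days (inclusive of both endpoints).
134 = 7 × 19 + 1, so there are 19 full weeks plus 1 extra day.
Each full week contributes 4 days from the set (Mon, Tue, Fri, Sat): 19 × 4 = 76.
The 1 extra day is Monday — 1 of them qualifies.
Total: 76 + 1 = 77.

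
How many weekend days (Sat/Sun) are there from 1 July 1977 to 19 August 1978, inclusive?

119

1 July 1977 is a Friday.
From 1 July 1977 to 19 August 1978 is 415 days inclusive.
415 = 7 × 59 + 2, so there are 59 full weeks plus 2 extra days.
Each full week contributes 2 weekend days (Sat, Sun): 59 × 2 = 118.
The 2 extra days are Fri, Sat — 1 of them qualifies.
Total: 118 + 1 = 119.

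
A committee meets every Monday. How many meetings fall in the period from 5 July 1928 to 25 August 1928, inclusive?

5 July 1928 is a Thursday.
From 5 July 1928 to 25 August 1928 is 52 days inclusive.
52 = 7 × 7 + 3, so there are 7 full weeks plus 3 extra days.
Each full week contributes one Monday: 7 so far.
The 3 extra days are Thu, Fri, Sat — none qualify.
Total: 7 + 0 = 7.

7 Mondays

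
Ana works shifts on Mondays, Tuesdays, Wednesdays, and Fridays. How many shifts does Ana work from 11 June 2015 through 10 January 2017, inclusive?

331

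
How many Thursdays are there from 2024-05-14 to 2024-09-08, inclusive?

2024-05-14 is a Tuesday.
The range spans 118 days (inclusive of both endpoints).
118 = 7 × 16 + 6, so there are 16 full weeks plus 6 extra days.
Each full week contributes one Thursday: 16 so far.
The 6 extra days are Tuesday, Wednesday, Thursday, Friday, Saturday, Sunday — 1 of them qualifies.
Total: 16 + 1 = 17.

17 Thursdays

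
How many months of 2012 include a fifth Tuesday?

4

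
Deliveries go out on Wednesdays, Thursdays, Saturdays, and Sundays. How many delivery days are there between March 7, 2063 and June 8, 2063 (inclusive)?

March 7, 2063 is a Wednesday.
The range spans 94 days (inclusive of both endpoints).
94 = 7 × 13 + 3, so there are 13 full weeks plus 3 extra days.
Each full week contributes 4 days from the set (Wed, Thu, Sat, Sun): 13 × 4 = 52.
The 3 extra days are Wednesday, Thursday, Friday — 2 of them qualify.
Total: 52 + 2 = 54.

54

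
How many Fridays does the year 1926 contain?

Jan 1, 1926 is a Friday.
From Jan 1, 1926 to Dec 31, 1926 is 365 days inclusive.
365 = 7 × 52 + 1, so there are 52 full weeks plus 1 extra day.
Each full week contributes one Friday: 52 so far.
The 1 extra day is Fri — 1 of them qualifies.
Total: 52 + 1 = 53.

53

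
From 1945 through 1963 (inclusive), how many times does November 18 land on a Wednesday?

Day of week of November 18 in each year:
1945: Sun, 1946: Mon, 1947: Tue, 1948: Thu, 1949: Fri, 1950: Sat, 1951: Sun, 1952: Tue, 1953: Wed ✓, 1954: Thu, 1955: Fri, 1956: Sun, 1957: Mon, 1958: Tue, 1959: Wed ✓, 1960: Fri, 1961: Sat, 1962: Sun, 1963: Mon
Wednesdays: 1953, 1959.

2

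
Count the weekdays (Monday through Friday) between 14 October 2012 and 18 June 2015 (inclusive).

14 October 2012 is a Sunday.
The range spans 978 days (inclusive of both endpoints).
978 = 7 × 139 + 5, so there are 139 full weeks plus 5 extra days.
Each full week contributes 5 weekdays (Mon–Fri): 139 × 5 = 695.
The 5 extra days are Sunday, Monday, Tuesday, Wednesday, Thursday — 4 of them qualify.
Total: 695 + 4 = 699.

699 weekdays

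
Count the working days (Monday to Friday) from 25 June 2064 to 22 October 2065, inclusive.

347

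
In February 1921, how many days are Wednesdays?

4

1 February 1921 is a Tuesday.
From 1 February 1921 to 28 February 1921 is 28 days inclusive.
28 = 7 × 4, so the span is exactly 4 full weeks.
Each full week contributes one Wednesday: 4 so far.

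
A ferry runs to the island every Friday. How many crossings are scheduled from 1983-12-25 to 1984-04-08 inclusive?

15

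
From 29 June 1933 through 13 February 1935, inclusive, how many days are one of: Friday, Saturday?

170

29 June 1933 is a Thursday.
From 29 June 1933 to 13 February 1935 is 595 days inclusive.
595 = 7 × 85, so the span is exactly 85 full weeks.
Each full week contributes 2 days from the set (Fri, Sat): 85 × 2 = 170.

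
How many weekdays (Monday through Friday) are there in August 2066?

22 weekdays

August 1, 2066 is a Sunday.
The range spans 31 days (inclusive of both endpoints).
31 = 7 × 4 + 3, so there are 4 full weeks plus 3 extra days.
Each full week contributes 5 weekdays (Mon–Fri): 4 × 5 = 20.
The 3 extra days are Sun, Mon, Tue — 2 of them qualify.
Total: 20 + 2 = 22.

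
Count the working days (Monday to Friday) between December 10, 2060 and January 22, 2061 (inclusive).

31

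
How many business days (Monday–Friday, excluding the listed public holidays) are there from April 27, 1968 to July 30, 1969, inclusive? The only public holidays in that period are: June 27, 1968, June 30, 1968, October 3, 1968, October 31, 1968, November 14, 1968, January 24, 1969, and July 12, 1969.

April 27, 1968 is a Saturday.
The range spans 460 days (inclusive of both endpoints).
460 = 7 × 65 + 5, so there are 65 full weeks plus 5 extra days.
Each full week contributes 5 weekdays (Mon–Fri): 65 × 5 = 325.
The 5 extra days are Sat, Sun, Mon, Tue, Wed — 3 of them qualify.
Total: 325 + 3 = 328.
Holidays: June 27, 1968 (Thu); June 30, 1968 (Sun); October 3, 1968 (Thu); October 31, 1968 (Thu); November 14, 1968 (Thu); January 24, 1969 (Fri); July 12, 1969 (Sat).
5 of the 7 holidays fall on weekdays; the rest are weekends and were already excluded.
Business days: 328 − 5 = 323.

323 business days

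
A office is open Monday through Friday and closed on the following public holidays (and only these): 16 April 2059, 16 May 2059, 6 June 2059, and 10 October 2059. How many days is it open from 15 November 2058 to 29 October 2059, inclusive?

245 working days

15 November 2058 is a Friday.
The range spans 349 days (inclusive of both endpoints).
349 = 7 × 49 + 6, so there are 49 full weeks plus 6 extra days.
Each full week contributes 5 weekdays (Mon–Fri): 49 × 5 = 245.
The 6 extra days are Fri, Sat, Sun, Mon, Tue, Wed — 4 of them qualify.
Total: 245 + 4 = 249.
Holidays: 16 April 2059 (Wed); 16 May 2059 (Fri); 6 June 2059 (Fri); 10 October 2059 (Fri).
All 4 holidays fall on weekdays, so subtract 4.
Business days: 249 − 4 = 245.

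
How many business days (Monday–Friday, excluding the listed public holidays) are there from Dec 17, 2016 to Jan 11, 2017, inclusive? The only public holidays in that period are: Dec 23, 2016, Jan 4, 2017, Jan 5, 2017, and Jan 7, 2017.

15

Dec 17, 2016 is a Saturday.
The range spans 26 days (inclusive of both endpoints).
26 = 7 × 3 + 5, so there are 3 full weeks plus 5 extra days.
Each full week contributes 5 weekdays (Mon–Fri): 3 × 5 = 15.
The 5 extra days are Saturday, Sunday, Monday, Tuesday, Wednesday — 3 of them qualify.
Total: 15 + 3 = 18.
Holidays: Dec 23, 2016 (Fri); Jan 4, 2017 (Wed); Jan 5, 2017 (Thu); Jan 7, 2017 (Sat).
3 of the 4 holidays fall on weekdays; the rest are weekends and were already excluded.
Business days: 18 − 3 = 15.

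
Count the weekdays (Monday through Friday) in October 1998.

October 1, 1998 is a Thursday.
The range spans 31 days (inclusive of both endpoints).
31 = 7 × 4 + 3, so there are 4 full weeks plus 3 extra days.
Each full week contributes 5 weekdays (Mon–Fri): 4 × 5 = 20.
The 3 extra days are Thursday, Friday, Saturday — 2 of them qualify.
Total: 20 + 2 = 22.

22 weekdays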